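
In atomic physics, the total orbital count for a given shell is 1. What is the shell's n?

n² = 1 ⇒ n = 1.

n = 1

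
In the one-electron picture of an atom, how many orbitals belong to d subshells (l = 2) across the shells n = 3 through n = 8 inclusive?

A d subshell (l = 2) exists for every n ≥ 3, so shells n = 3, 4, 5, 6, 7, 8 each contribute one — 6 subshells.
Since each d subshell has 2·2+1 = 5 orbitals, the total is 6 × 5 = 30.

30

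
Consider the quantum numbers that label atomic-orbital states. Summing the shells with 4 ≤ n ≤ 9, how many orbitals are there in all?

271

Shell n has n² orbitals: 4²=16 + 5²=25 + 6²=36 + 7²=49 + 8²=64 + 9²=81 = 271 orbitals.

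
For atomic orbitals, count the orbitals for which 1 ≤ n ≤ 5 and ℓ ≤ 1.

17

Per-shell orbital counts meeting the constraint:
n=1 → 1; n=2 → 4; n=3 → 4; n=4 → 4; n=5 → 4.
Total orbitals: 1 + 4 + 4 + 4 + 4 = 17.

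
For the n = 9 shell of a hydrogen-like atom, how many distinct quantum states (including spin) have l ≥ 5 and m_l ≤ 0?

Go through l = 0, …, 8 (the values permitted for n = 9).
The (l, m_l) pairs meeting l ≥ 5 and m_l ≤ 0 give: l=5 → 6; l=6 → 7; l=7 → 8; l=8 → 9.
Orbitals: 6 + 7 + 8 + 9 = 30. Each orbital carries two spin states, so 30 × 2 = 60 states.

60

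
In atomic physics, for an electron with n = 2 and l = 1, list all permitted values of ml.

-1, 0, 1

ml takes every integer from −l to +l. With l = 1 that gives the 3 values -1, 0, 1.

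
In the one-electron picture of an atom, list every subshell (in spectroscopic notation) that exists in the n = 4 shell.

For n = 4, l runs from 0 to 3. In spectroscopic notation l = 0,1,2,… ↔ s,p,d,f,g,h,i, so the subshells are 4s, 4p, 4d, 4f.

4s, 4p, 4d, 4f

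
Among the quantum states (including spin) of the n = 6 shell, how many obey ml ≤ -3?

12

The n = 6 shell has l = 0 through 5; check each.
Contributions: l=3 → 1; l=4 → 2; l=5 → 3.
Orbitals: 1 + 2 + 3 = 6. Each orbital carries two spin states, so 6 × 2 = 12 states.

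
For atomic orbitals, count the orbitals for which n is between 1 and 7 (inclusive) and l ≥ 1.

Per-shell orbital counts meeting the constraint:
n=2 → 3; n=3 → 8; n=4 → 15; n=5 → 24; n=6 → 35; n=7 → 48.
Total orbitals: 3 + 8 + 15 + 24 + 35 + 48 = 133.

133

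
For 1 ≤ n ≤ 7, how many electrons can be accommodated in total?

280

Total orbitals = 1² + 2² + 3² + 4² + 5² + 6² + 7² = 140. Doubling for spin gives 280 electrons.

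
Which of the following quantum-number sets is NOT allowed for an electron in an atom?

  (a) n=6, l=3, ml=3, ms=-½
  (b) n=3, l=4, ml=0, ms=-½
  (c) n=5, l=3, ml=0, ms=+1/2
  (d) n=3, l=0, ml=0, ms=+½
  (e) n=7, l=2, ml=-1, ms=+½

(b) has l = 4 ≥ n = 3, violating 0 ≤ l ≤ n−1.
The remaining sets (a), (c), (d), (e) satisfy all four rules.

(b)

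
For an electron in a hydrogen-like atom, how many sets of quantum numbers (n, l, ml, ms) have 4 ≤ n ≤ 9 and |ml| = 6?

24

Go shell by shell, enumerating (l, ml) with |ml| = 6:
n=7 → 2; n=8 → 4; n=9 → 6.
Orbitals: 2 + 4 + 6 = 12. Including both spin states (ms = ±1/2) gives 2 × 12 = 24 states.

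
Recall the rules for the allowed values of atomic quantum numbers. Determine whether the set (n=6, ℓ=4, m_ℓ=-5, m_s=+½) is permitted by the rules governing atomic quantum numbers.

Not allowed

The magnetic quantum number must satisfy −ℓ ≤ m_ℓ ≤ ℓ. With ℓ = 4, m_ℓ can only be -4, -3, -2, -1, 0, 1, 2, 3, 4, so m_ℓ = -5 is forbidden.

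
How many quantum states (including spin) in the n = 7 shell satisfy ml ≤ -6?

Go through l = 0, …, 6 (the values permitted for n = 7).
The (l, ml) pairs meeting ml ≤ -6 give: l=6 → 1.
Orbitals: 1. Each orbital carries two spin states, so 1 × 2 = 2 states.

2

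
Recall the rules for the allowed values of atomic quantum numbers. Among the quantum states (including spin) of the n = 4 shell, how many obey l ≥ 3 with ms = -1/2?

Go through l = 0, …, 3 (the values permitted for n = 4).
The (l, ml) pairs meeting l ≥ 3 give: l=3 → 7.
Orbitals: 7. With ms fixed to a single value there is one state per orbital, giving 7 states.

7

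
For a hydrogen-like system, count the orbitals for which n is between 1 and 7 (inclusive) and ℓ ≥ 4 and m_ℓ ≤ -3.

16

Count contributing orbitals for each principal shell:
n=5 → 2; n=6 → 5; n=7 → 9.
Total orbitals: 2 + 5 + 9 = 16.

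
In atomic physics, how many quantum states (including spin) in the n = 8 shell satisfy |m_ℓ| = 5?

Contributions: ℓ=5 → 2; ℓ=6 → 2; ℓ=7 → 2.
Orbitals: 2 + 2 + 2 = 6. Each orbital carries two spin states, so 6 × 2 = 12 states.

12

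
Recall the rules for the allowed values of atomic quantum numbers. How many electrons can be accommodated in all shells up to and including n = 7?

Total orbitals = 1² + 2² + 3² + 4² + 5² + 6² + 7² = 140. Doubling for spin gives 280 electrons.

280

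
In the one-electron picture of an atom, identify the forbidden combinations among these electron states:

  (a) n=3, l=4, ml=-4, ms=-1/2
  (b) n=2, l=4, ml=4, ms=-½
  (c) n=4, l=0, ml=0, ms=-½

(a) has l = 4 ≥ n = 3, violating 0 ≤ l ≤ n−1.
(b) has l = 4 ≥ n = 2, violating 0 ≤ l ≤ n−1.
The remaining set (c) satisfies all four rules.

(a) and (b)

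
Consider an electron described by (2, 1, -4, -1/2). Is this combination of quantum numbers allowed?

No

The magnetic quantum number must satisfy −l ≤ ml ≤ l. With l = 1, ml can only be -1, 0, 1, so ml = -4 is forbidden.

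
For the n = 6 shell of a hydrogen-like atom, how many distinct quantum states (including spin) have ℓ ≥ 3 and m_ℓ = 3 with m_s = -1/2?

With n = 6 the allowed ℓ are 0, 1, …, 5.
The (ℓ, m_ℓ) pairs meeting ℓ ≥ 3 and m_ℓ = 3 give: ℓ=3 → 1; ℓ=4 → 1; ℓ=5 → 1.
Orbitals: 1 + 1 + 1 = 3. With m_s fixed to a single value there is one state per orbital, giving 3 states.

3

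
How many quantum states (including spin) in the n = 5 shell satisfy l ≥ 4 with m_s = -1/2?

Go through l = 0, …, 4 (the values permitted for n = 5).
Per l-value: l=4 → 9.
Orbitals: 9. With m_s fixed to a single value there is one state per orbital, giving 9 states.

9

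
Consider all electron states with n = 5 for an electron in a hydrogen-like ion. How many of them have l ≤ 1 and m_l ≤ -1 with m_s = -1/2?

The n = 5 shell has l = 0 through 4; check each.
The (l, m_l) pairs meeting l ≤ 1 and m_l ≤ -1 give: l=1 → 1.
Orbitals: 1. With m_s fixed to a single value there is one state per orbital, giving 1 state.

1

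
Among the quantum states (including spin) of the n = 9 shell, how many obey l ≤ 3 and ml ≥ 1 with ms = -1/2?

6

The (l, ml) pairs meeting l ≤ 3 and ml ≥ 1 give: l=1 → 1; l=2 → 2; l=3 → 3.
Orbitals: 1 + 2 + 3 = 6. With ms fixed to a single value there is one state per orbital, giving 6 states.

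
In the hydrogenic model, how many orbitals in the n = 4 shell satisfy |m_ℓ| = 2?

4

With n = 4 the allowed ℓ are 0, 1, …, 3.
The (ℓ, m_ℓ) pairs meeting |m_ℓ| = 2 give: ℓ=2 → 2; ℓ=3 → 2.
Total orbitals: 2 + 2 = 4.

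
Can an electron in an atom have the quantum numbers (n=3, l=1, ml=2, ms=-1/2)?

The magnetic quantum number must satisfy −l ≤ ml ≤ l. With l = 1, ml can only be -1, 0, 1, so ml = 2 is forbidden.

Not allowed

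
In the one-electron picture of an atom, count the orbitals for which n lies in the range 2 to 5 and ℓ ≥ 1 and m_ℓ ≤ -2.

Treat each shell separately and count matching orbitals:
n=3 → 1; n=4 → 3; n=5 → 6.
Total orbitals: 1 + 3 + 6 = 10.

10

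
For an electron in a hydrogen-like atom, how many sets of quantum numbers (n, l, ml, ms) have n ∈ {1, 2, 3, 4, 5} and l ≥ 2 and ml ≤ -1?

Count contributing orbitals for each principal shell:
n=3 → 2; n=4 → 5; n=5 → 9.
Orbitals: 2 + 5 + 9 = 16. Including both spin states (ms = ±1/2) gives 2 × 16 = 32 states.

32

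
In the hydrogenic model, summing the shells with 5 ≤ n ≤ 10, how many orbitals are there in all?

355

Shell n has n² orbitals: 5²=25 + 6²=36 + 7²=49 + 8²=64 + 9²=81 + 10²=100 = 355 orbitals.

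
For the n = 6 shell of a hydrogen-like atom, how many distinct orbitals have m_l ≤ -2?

Orbitals with m_l ≤ -2, by l: l=2 → 1; l=3 → 2; l=4 → 3; l=5 → 4.
Total orbitals: 1 + 2 + 3 + 4 = 10.

10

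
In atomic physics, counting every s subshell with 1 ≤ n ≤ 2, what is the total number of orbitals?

An s subshell (ℓ = 0) exists for every n ≥ 1, so shells n = 1, 2 each contribute one — 2 subshells.
Since each s subshell has 2·0+1 = 1 orbital, the total is 2 × 1 = 2.

2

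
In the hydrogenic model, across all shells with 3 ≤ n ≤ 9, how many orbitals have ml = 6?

6

Go shell by shell, enumerating (l, ml) with ml = 6:
n=7 → 1; n=8 → 2; n=9 → 3.
Total orbitals: 1 + 2 + 3 = 6.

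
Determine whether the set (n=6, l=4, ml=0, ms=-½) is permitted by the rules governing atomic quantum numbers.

n = 6 is a positive integer. l = 4 satisfies 0 ≤ l ≤ n−1 = 5. ml = 0 lies in the range −l … +l (here −4 … 4). ms = -1/2 is one of ±1/2.
All four constraints are satisfied.

Yes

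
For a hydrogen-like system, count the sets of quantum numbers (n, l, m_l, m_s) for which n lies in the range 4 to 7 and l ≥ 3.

180

Per-shell orbital counts meeting the constraint:
n=4 → 7; n=5 → 16; n=6 → 27; n=7 → 40.
Orbitals: 7 + 16 + 27 + 40 = 90. Including both spin states (m_s = ±1/2) gives 2 × 90 = 180 states.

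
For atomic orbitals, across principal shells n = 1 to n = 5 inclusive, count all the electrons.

Shell n has n² orbitals: 1²=1 + 2²=4 + 3²=9 + 4²=16 + 5²=25 = 55 orbitals.
Two spin states per orbital: 2 × 55 = 110 electrons.

110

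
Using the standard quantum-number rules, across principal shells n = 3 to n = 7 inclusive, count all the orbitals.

135

Shell n has n² orbitals: 3²=9 + 4²=16 + 5²=25 + 6²=36 + 7²=49 = 135 orbitals.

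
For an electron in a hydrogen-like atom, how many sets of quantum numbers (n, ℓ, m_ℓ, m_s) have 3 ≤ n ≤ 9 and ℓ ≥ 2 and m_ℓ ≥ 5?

Treat each shell separately and count matching orbitals:
n=6 → 1; n=7 → 3; n=8 → 6; n=9 → 10.
Orbitals: 1 + 3 + 6 + 10 = 20. Including both spin states (m_s = ±1/2) gives 2 × 20 = 40 states.

40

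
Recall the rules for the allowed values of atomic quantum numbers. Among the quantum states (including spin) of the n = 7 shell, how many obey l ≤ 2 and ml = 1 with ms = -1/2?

The n = 7 shell has l = 0 through 6; check each.
Orbitals with l ≤ 2 and ml = 1, by l: l=1 → 1; l=2 → 1.
Orbitals: 1 + 1 = 2. With ms fixed to a single value there is one state per orbital, giving 2 states.

2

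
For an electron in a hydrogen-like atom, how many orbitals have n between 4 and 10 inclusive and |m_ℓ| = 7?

12

Work shell by shell — for each n, count the (ℓ, m_ℓ) pairs that satisfy |m_ℓ| = 7:
n=8 → 2; n=9 → 4; n=10 → 6.
Total orbitals: 2 + 4 + 6 = 12.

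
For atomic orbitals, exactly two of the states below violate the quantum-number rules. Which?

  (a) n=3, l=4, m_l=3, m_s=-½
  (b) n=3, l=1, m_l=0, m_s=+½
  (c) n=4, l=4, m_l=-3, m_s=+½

(a) and (c)

(a) has l = 4 ≥ n = 3, violating 0 ≤ l ≤ n−1.
(c) has l = 4 ≥ n = 4, violating 0 ≤ l ≤ n−1.
The remaining set (b) satisfies all four rules.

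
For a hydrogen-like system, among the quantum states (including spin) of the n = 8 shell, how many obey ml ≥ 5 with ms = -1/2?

The n = 8 shell has l = 0 through 7; check each.
Per l-value: l=5 → 1; l=6 → 2; l=7 → 3.
Orbitals: 1 + 2 + 3 = 6. With ms fixed to a single value there is one state per orbital, giving 6 states.

6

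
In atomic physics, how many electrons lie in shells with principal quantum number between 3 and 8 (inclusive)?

Shell n has n² orbitals: 3²=9 + 4²=16 + 5²=25 + 6²=36 + 7²=49 + 8²=64 = 199 orbitals.
Two spin states per orbital: 2 × 199 = 398 electrons.

398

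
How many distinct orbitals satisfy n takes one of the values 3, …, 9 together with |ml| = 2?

56

Count contributing orbitals for each principal shell:
n=3 → 2; n=4 → 4; n=5 → 6; n=6 → 8; n=7 → 10; n=8 → 12; n=9 → 14.
Total orbitals: 2 + 4 + 6 + 8 + 10 + 12 + 14 = 56.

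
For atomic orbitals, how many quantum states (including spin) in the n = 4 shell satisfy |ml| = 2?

8

Orbitals with |ml| = 2, by l: l=2 → 2; l=3 → 2.
Orbitals: 2 + 2 = 4. Each orbital carries two spin states, so 4 × 2 = 8 states.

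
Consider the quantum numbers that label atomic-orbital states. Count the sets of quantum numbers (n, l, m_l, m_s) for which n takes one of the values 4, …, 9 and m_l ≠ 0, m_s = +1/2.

Per-shell orbital counts meeting the constraint:
n=4 → 12; n=5 → 20; n=6 → 30; n=7 → 42; n=8 → 56; n=9 → 72.
Orbitals: 12 + 20 + 30 + 42 + 56 + 72 = 232. With m_s fixed to +1/2 there is one state per orbital, so 232 states.

232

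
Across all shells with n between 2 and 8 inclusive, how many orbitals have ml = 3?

Treat each shell separately and count matching orbitals:
n=4 → 1; n=5 → 2; n=6 → 3; n=7 → 4; n=8 → 5.
Total orbitals: 1 + 2 + 3 + 4 + 5 = 15.

15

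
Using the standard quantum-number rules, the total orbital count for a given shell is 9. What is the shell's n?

n² = 9 ⇒ n = 3.

n = 3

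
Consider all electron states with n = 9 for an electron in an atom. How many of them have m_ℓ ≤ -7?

Go through ℓ = 0, …, 8 (the values permitted for n = 9).
Orbitals with m_ℓ ≤ -7, by ℓ: ℓ=7 → 1; ℓ=8 → 2.
Orbitals: 1 + 2 = 3. Each orbital carries two spin states, so 3 × 2 = 6 states.

6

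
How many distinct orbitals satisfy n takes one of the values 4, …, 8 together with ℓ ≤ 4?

116

Per-shell orbital counts meeting the constraint:
n=4 → 16; n=5 → 25; n=6 → 25; n=7 → 25; n=8 → 25.
Total orbitals: 16 + 25 + 25 + 25 + 25 = 116.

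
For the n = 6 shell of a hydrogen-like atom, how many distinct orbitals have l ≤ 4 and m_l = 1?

4

Go through l = 0, …, 5 (the values permitted for n = 6).
Orbitals with l ≤ 4 and m_l = 1, by l: l=1 → 1; l=2 → 1; l=3 → 1; l=4 → 1.
Total orbitals: 1 + 1 + 1 + 1 = 4.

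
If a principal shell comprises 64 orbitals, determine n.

n = 8

n² = 64 ⇒ n = 8.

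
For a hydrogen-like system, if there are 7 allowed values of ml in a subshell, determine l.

ml ranges over 2l+1 integers, so 2l+1 = 7 ⇒ l = 3.

l = 3 (f)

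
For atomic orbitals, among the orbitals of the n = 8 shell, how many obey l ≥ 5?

With n = 8 the allowed l are 0, 1, …, 7.
Per l-value: l=5 → 11; l=6 → 13; l=7 → 15.
Total orbitals: 11 + 13 + 15 = 39.

39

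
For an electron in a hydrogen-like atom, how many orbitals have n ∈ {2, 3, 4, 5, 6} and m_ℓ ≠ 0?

For each n in the range, tally the orbitals obeying m_ℓ ≠ 0:
n=2 → 2; n=3 → 6; n=4 → 12; n=5 → 20; n=6 → 30.
Total orbitals: 2 + 6 + 12 + 20 + 30 = 70.

70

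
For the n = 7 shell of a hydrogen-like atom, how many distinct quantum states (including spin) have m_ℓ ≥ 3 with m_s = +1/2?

10

The n = 7 shell has ℓ = 0 through 6; check each.
Per ℓ-value: ℓ=3 → 1; ℓ=4 → 2; ℓ=5 → 3; ℓ=6 → 4.
Orbitals: 1 + 2 + 3 + 4 = 10. With m_s fixed to a single value there is one state per orbital, giving 10 states.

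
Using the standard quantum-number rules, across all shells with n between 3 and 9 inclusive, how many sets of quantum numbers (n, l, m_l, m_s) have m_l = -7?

Work shell by shell — for each n, count the (l, m_l) pairs that satisfy m_l = -7:
n=8 → 1; n=9 → 2.
Orbitals: 1 + 2 = 3. Including both spin states (m_s = ±1/2) gives 2 × 3 = 6 states.

6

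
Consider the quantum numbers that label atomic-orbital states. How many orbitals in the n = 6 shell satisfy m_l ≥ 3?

6

The n = 6 shell has l = 0 through 5; check each.
Per l-value: l=3 → 1; l=4 → 2; l=5 → 3.
Total orbitals: 1 + 2 + 3 = 6.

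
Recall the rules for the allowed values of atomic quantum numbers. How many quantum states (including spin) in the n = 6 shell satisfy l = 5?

For n = 6, l ranges over 0 … 5.
Per l-value: l=5 → 11.
Orbitals: 11. Each orbital carries two spin states, so 11 × 2 = 22 states.

22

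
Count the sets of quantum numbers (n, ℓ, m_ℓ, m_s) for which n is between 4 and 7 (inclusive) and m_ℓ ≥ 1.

104

Work shell by shell — for each n, count the (ℓ, m_ℓ) pairs that satisfy m_ℓ ≥ 1:
n=4 → 6; n=5 → 10; n=6 → 15; n=7 → 21.
Orbitals: 6 + 10 + 15 + 21 = 52. Including both spin states (m_s = ±1/2) gives 2 × 52 = 104 states.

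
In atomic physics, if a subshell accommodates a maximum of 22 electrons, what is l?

l = 5 (h)

2(2l+1) = 22 ⇒ 2l+1 = 11 ⇒ l = 5.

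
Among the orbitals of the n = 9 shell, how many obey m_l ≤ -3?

21

The (l, m_l) pairs meeting m_l ≤ -3 give: l=3 → 1; l=4 → 2; l=5 → 3; l=6 → 4; l=7 → 5; l=8 → 6.
Total orbitals: 1 + 2 + 3 + 4 + 5 + 6 = 21.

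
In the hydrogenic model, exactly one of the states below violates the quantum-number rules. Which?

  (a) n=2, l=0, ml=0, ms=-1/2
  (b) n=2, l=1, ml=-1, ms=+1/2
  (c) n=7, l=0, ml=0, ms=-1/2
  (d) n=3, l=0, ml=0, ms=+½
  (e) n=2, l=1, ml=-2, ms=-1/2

(e)

(e) has |ml| = 2 > l = 1, violating −l ≤ ml ≤ l.
The remaining sets (a), (b), (c), (d) satisfy all four rules.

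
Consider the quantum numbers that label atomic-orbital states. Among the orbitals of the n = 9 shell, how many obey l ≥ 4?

65

With n = 9 the allowed l are 0, 1, …, 8.
Orbitals with l ≥ 4, by l: l=4 → 9; l=5 → 11; l=6 → 13; l=7 → 15; l=8 → 17.
Total orbitals: 9 + 11 + 13 + 15 + 17 = 65.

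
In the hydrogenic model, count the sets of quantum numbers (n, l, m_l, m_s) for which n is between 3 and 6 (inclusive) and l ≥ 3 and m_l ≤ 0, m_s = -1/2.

For each n in the range, tally the orbitals obeying l ≥ 3 and m_l ≤ 0:
n=4 → 4; n=5 → 9; n=6 → 15.
Orbitals: 4 + 9 + 15 = 28. With m_s fixed to -1/2 there is one state per orbital, so 28 states.

28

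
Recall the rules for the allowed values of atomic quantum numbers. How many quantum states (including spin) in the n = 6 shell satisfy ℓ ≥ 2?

64

For n = 6, ℓ ranges over 0 … 5.
Contributions: ℓ=2 → 5; ℓ=3 → 7; ℓ=4 → 9; ℓ=5 → 11.
Orbitals: 5 + 7 + 9 + 11 = 32. Each orbital carries two spin states, so 32 × 2 = 64 states.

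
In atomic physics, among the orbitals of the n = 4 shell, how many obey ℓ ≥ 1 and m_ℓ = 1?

The n = 4 shell has ℓ = 0 through 3; check each.
Contributions: ℓ=1 → 1; ℓ=2 → 1; ℓ=3 → 1.
Total orbitals: 1 + 1 + 1 = 3.

3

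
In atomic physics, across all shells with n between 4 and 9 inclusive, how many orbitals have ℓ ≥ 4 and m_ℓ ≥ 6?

10

Go shell by shell, enumerating (ℓ, m_ℓ) with ℓ ≥ 4 and m_ℓ ≥ 6:
n=7 → 1; n=8 → 3; n=9 → 6.
Total orbitals: 1 + 3 + 6 = 10.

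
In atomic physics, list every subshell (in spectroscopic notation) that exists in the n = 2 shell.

2s, 2p

For n = 2, ℓ runs from 0 to 1. In spectroscopic notation ℓ = 0,1,2,… ↔ s,p,d,f,g,h,i, so the subshells are 2s, 2p.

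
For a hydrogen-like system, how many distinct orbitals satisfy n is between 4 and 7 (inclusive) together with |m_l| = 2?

28

Count contributing orbitals for each principal shell:
n=4 → 4; n=5 → 6; n=6 → 8; n=7 → 10.
Total orbitals: 4 + 6 + 8 + 10 = 28.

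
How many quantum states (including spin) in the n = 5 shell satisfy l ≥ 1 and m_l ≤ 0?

Orbitals with l ≥ 1 and m_l ≤ 0, by l: l=1 → 2; l=2 → 3; l=3 → 4; l=4 → 5.
Orbitals: 2 + 3 + 4 + 5 = 14. Each orbital carries two spin states, so 14 × 2 = 28 states.

28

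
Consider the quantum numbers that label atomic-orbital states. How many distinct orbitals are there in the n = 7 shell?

The n = 7 shell contains n² = 7² = 49 orbitals.

49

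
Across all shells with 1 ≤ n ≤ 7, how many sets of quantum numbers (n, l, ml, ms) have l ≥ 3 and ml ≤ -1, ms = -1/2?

40

Treat each shell separately and count matching orbitals:
n=4 → 3; n=5 → 7; n=6 → 12; n=7 → 18.
Orbitals: 3 + 7 + 12 + 18 = 40. With ms fixed to -1/2 there is one state per orbital, so 40 states.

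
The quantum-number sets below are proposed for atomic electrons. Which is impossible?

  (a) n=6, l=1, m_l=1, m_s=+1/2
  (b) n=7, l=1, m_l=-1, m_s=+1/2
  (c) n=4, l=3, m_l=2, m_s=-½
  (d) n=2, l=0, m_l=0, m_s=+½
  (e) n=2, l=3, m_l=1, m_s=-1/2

(e)

(e) has l = 3 ≥ n = 2, violating 0 ≤ l ≤ n−1.
The remaining sets (a), (b), (c), (d) satisfy all four rules.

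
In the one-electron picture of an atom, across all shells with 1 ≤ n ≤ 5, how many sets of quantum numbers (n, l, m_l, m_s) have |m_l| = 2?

24

Treat each shell separately and count matching orbitals:
n=3 → 2; n=4 → 4; n=5 → 6.
Orbitals: 2 + 4 + 6 = 12. Including both spin states (m_s = ±1/2) gives 2 × 12 = 24 states.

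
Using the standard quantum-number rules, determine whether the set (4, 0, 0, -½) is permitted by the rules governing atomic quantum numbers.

n = 4 is a positive integer. l = 0 satisfies 0 ≤ l ≤ n−1 = 3. ml = 0 lies in the range −l … +l (here 0). ms = -1/2 is one of ±1/2.
All four constraints are satisfied.

Valid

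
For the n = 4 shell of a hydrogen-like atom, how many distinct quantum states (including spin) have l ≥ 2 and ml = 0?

Go through l = 0, …, 3 (the values permitted for n = 4).
The (l, ml) pairs meeting l ≥ 2 and ml = 0 give: l=2 → 1; l=3 → 1.
Orbitals: 1 + 1 = 2. Each orbital carries two spin states, so 2 × 2 = 4 states.

4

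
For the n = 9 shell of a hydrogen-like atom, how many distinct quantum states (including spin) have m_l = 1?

16

With n = 9 the allowed l are 0, 1, …, 8.
Contributions: l=1 → 1; l=2 → 1; l=3 → 1; l=4 → 1; l=5 → 1; l=6 → 1; l=7 → 1; l=8 → 1.
Orbitals: 1 + 1 + 1 + 1 + 1 + 1 + 1 + 1 = 8. Each orbital carries two spin states, so 8 × 2 = 16 states.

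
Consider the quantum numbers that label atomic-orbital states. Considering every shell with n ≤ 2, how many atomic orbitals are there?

5

Total orbitals = 1² + 2² = 5.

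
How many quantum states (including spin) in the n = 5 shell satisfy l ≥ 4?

For n = 5, l ranges over 0 … 4.
Contributions: l=4 → 9.
Orbitals: 9. Each orbital carries two spin states, so 9 × 2 = 18 states.

18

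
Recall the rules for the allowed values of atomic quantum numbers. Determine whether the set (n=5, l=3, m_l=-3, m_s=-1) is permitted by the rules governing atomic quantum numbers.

Invalid

The spin quantum number for an electron can only be m_s = +1/2 or −1/2; m_s = -1 is not one of those.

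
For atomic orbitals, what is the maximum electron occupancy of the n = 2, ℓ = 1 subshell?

A subshell with ℓ = 1 has 2ℓ+1 = 3 orbitals, each holding 2 electrons (spin ±1/2), so 3 × 2 = 6.

6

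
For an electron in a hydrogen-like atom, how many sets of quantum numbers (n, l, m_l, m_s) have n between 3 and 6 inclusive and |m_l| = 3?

24

Per-shell orbital counts meeting the constraint:
n=4 → 2; n=5 → 4; n=6 → 6.
Orbitals: 2 + 4 + 6 = 12. Including both spin states (m_s = ±1/2) gives 2 × 12 = 24 states.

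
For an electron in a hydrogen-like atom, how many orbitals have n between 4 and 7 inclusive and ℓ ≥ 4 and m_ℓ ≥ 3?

16

Per-shell orbital counts meeting the constraint:
n=5 → 2; n=6 → 5; n=7 → 9.
Total orbitals: 2 + 5 + 9 = 16.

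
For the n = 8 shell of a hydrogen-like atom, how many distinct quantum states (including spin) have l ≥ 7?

The n = 8 shell has l = 0 through 7; check each.
Per l-value: l=7 → 15.
Orbitals: 15. Each orbital carries two spin states, so 15 × 2 = 30 states.

30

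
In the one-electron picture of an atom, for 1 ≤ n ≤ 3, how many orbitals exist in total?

14

Total orbitals = 1² + 2² + 3² = 14.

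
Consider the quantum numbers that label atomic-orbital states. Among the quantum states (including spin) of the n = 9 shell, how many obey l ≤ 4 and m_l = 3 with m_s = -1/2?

2

Go through l = 0, …, 8 (the values permitted for n = 9).
The (l, m_l) pairs meeting l ≤ 4 and m_l = 3 give: l=3 → 1; l=4 → 1.
Orbitals: 1 + 1 = 2. With m_s fixed to a single value there is one state per orbital, giving 2 states.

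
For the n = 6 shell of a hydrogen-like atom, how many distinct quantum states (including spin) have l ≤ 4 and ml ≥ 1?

The n = 6 shell has l = 0 through 5; check each.
Orbitals with l ≤ 4 and ml ≥ 1, by l: l=1 → 1; l=2 → 2; l=3 → 3; l=4 → 4.
Orbitals: 1 + 2 + 3 + 4 = 10. Each orbital carries two spin states, so 10 × 2 = 20 states.

20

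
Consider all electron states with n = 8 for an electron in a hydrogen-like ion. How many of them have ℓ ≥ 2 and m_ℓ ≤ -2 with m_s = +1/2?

Go through ℓ = 0, …, 7 (the values permitted for n = 8).
Contributions: ℓ=2 → 1; ℓ=3 → 2; ℓ=4 → 3; ℓ=5 → 4; ℓ=6 → 5; ℓ=7 → 6.
Orbitals: 1 + 2 + 3 + 4 + 5 + 6 = 21. With m_s fixed to a single value there is one state per orbital, giving 21 states.

21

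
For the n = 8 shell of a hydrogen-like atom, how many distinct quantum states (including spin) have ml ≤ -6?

With n = 8 the allowed l are 0, 1, …, 7.
Per l-value: l=6 → 1; l=7 → 2.
Orbitals: 1 + 2 = 3. Each orbital carries two spin states, so 3 × 2 = 6 states.

6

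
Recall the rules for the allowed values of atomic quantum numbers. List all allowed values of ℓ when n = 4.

ℓ is an integer with 0 ≤ ℓ ≤ n−1, so for n = 4: ℓ = 0, 1, 2, 3.

0, 1, 2, 3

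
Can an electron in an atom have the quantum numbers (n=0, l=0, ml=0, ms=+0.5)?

No

The principal quantum number must be a positive integer (n ≥ 1), but here n = 0.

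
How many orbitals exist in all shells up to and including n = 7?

140

Total orbitals = 1² + 2² + 3² + 4² + 5² + 6² + 7² = 140.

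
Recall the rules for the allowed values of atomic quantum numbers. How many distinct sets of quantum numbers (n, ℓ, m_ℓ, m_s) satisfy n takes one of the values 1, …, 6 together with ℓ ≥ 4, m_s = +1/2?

Treat each shell separately and count matching orbitals:
n=5 → 9; n=6 → 20.
Orbitals: 9 + 20 = 29. With m_s fixed to +1/2 there is one state per orbital, so 29 states.

29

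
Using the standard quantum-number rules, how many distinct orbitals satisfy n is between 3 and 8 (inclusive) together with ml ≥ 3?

35

Count contributing orbitals for each principal shell:
n=4 → 1; n=5 → 3; n=6 → 6; n=7 → 10; n=8 → 15.
Total orbitals: 1 + 3 + 6 + 10 + 15 = 35.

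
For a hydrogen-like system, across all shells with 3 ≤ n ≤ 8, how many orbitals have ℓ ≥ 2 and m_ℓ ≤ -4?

Per-shell orbital counts meeting the constraint:
n=5 → 1; n=6 → 3; n=7 → 6; n=8 → 10.
Total orbitals: 1 + 3 + 6 + 10 = 20.

20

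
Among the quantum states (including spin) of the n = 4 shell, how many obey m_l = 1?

Contributions: l=1 → 1; l=2 → 1; l=3 → 1.
Orbitals: 1 + 1 + 1 = 3. Each orbital carries two spin states, so 3 × 2 = 6 states.

6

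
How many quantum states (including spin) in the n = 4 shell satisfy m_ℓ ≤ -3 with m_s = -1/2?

1

For n = 4, ℓ ranges over 0 … 3.
Contributions: ℓ=3 → 1.
Orbitals: 1. With m_s fixed to a single value there is one state per orbital, giving 1 state.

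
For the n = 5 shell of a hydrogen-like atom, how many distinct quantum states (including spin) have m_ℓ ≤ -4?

For n = 5, ℓ ranges over 0 … 4.
Contributions: ℓ=4 → 1.
Orbitals: 1. Each orbital carries two spin states, so 1 × 2 = 2 states.

2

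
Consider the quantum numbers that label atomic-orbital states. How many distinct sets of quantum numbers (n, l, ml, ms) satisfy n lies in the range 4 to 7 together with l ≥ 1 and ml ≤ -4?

20

Count contributing orbitals for each principal shell:
n=5 → 1; n=6 → 3; n=7 → 6.
Orbitals: 1 + 3 + 6 = 10. Including both spin states (ms = ±1/2) gives 2 × 10 = 20 states.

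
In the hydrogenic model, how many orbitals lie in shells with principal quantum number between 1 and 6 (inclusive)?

Shell n has n² orbitals: 1²=1 + 2²=4 + 3²=9 + 4²=16 + 5²=25 + 6²=36 = 91 orbitals.

91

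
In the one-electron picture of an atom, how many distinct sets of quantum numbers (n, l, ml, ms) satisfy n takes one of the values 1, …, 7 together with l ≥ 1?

Per-shell orbital counts meeting the constraint:
n=2 → 3; n=3 → 8; n=4 → 15; n=5 → 24; n=6 → 35; n=7 → 48.
Orbitals: 3 + 8 + 15 + 24 + 35 + 48 = 133. Including both spin states (ms = ±1/2) gives 2 × 133 = 266 states.

266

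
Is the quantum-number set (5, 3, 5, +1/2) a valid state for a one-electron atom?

Invalid

The magnetic quantum number must satisfy −ℓ ≤ m_ℓ ≤ ℓ. With ℓ = 3, m_ℓ can only be -3, -2, -1, 0, 1, 2, 3, so m_ℓ = 5 is forbidden.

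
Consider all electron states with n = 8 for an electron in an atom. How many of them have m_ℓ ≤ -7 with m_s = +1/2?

1

Go through ℓ = 0, …, 7 (the values permitted for n = 8).
Orbitals with m_ℓ ≤ -7, by ℓ: ℓ=7 → 1.
Orbitals: 1. With m_s fixed to a single value there is one state per orbital, giving 1 state.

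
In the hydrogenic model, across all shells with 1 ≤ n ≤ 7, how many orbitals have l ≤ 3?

78

Go shell by shell, enumerating (l, ml) with l ≤ 3:
n=1 → 1; n=2 → 4; n=3 → 9; n=4 → 16; n=5 → 16; n=6 → 16; n=7 → 16.
Total orbitals: 1 + 4 + 9 + 16 + 16 + 16 + 16 = 78.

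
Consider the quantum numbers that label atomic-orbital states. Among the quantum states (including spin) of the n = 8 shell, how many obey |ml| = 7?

4

Go through l = 0, …, 7 (the values permitted for n = 8).
Orbitals with |ml| = 7, by l: l=7 → 2.
Orbitals: 2. Each orbital carries two spin states, so 2 × 2 = 4 states.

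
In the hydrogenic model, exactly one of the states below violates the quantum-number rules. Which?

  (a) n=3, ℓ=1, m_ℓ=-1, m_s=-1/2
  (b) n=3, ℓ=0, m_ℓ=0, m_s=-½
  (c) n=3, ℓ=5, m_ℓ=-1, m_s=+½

(c) has ℓ = 5 ≥ n = 3, violating 0 ≤ ℓ ≤ n−1.
The remaining sets (a), (b) satisfy all four rules.

(c)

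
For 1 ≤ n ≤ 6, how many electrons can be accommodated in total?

Total orbitals = 1² + 2² + 3² + 4² + 5² + 6² = 91. Doubling for spin gives 182 electrons.

182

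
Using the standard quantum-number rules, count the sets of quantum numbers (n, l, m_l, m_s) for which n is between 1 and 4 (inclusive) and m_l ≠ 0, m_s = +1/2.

Treat each shell separately and count matching orbitals:
n=2 → 2; n=3 → 6; n=4 → 12.
Orbitals: 2 + 6 + 12 = 20. With m_s fixed to +1/2 there is one state per orbital, so 20 states.

20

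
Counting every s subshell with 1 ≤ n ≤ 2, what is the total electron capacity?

An s subshell (l = 0) exists for every n ≥ 1, so shells n = 1, 2 each contribute one — 2 subshells.
Since each s subshell holds 2(2·0+1) = 2 electrons, the total is 2 × 2 = 4.

4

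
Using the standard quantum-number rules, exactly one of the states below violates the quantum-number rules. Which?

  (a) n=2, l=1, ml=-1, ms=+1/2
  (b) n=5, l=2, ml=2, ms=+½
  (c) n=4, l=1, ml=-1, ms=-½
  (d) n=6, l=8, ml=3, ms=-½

(d) has l = 8 ≥ n = 6, violating 0 ≤ l ≤ n−1.
The remaining sets (a), (b), (c) satisfy all four rules.

(d)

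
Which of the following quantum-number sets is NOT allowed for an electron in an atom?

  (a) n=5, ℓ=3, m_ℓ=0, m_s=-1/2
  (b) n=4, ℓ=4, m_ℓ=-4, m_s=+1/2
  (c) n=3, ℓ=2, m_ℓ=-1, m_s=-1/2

(b) has ℓ = 4 ≥ n = 4, violating 0 ≤ ℓ ≤ n−1.
The remaining sets (a), (c) satisfy all four rules.

(b)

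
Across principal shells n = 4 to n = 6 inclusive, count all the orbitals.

Shell n has n² orbitals: 4²=16 + 5²=25 + 6²=36 = 77 orbitals.

77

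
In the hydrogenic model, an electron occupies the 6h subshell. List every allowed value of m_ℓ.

The 6h subshell has ℓ = 5, and m_ℓ takes every integer from −ℓ to +ℓ. With ℓ = 5 that gives the 11 values -5, -4, -3, -2, -1, 0, 1, 2, 3, 4, 5.

-5, -4, -3, -2, -1, 0, 1, 2, 3, 4, 5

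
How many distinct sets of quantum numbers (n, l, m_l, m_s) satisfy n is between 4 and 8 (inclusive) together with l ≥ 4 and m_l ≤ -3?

60

For each n in the range, tally the orbitals obeying l ≥ 4 and m_l ≤ -3:
n=5 → 2; n=6 → 5; n=7 → 9; n=8 → 14.
Orbitals: 2 + 5 + 9 + 14 = 30. Including both spin states (m_s = ±1/2) gives 2 × 30 = 60 states.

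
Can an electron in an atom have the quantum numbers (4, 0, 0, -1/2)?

n = 4 is a positive integer. l = 0 satisfies 0 ≤ l ≤ n−1 = 3. ml = 0 lies in the range −l … +l (here 0). ms = -1/2 is one of ±1/2.
All four constraints are satisfied.

Yes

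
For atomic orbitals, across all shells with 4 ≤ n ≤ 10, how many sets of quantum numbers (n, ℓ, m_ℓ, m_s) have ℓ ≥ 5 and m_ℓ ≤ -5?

Per-shell orbital counts meeting the constraint:
n=6 → 1; n=7 → 3; n=8 → 6; n=9 → 10; n=10 → 15.
Orbitals: 1 + 3 + 6 + 10 + 15 = 35. Including both spin states (m_s = ±1/2) gives 2 × 35 = 70 states.

70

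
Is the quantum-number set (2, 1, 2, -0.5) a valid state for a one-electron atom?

Not allowed

The magnetic quantum number must satisfy −l ≤ ml ≤ l. With l = 1, ml can only be -1, 0, 1, so ml = 2 is forbidden.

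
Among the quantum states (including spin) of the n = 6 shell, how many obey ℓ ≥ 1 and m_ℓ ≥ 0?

40

The n = 6 shell has ℓ = 0 through 5; check each.
Orbitals with ℓ ≥ 1 and m_ℓ ≥ 0, by ℓ: ℓ=1 → 2; ℓ=2 → 3; ℓ=3 → 4; ℓ=4 → 5; ℓ=5 → 6.
Orbitals: 2 + 3 + 4 + 5 + 6 = 20. Each orbital carries two spin states, so 20 × 2 = 40 states.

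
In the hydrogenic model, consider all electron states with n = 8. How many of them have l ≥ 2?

Go through l = 0, …, 7 (the values permitted for n = 8).
The (l, m_l) pairs meeting l ≥ 2 give: l=2 → 5; l=3 → 7; l=4 → 9; l=5 → 11; l=6 → 13; l=7 → 15.
Orbitals: 5 + 7 + 9 + 11 + 13 + 15 = 60. Each orbital carries two spin states, so 60 × 2 = 120 states.

120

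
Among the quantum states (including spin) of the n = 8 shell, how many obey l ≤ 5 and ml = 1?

10

For n = 8, l ranges over 0 … 7.
Per l-value: l=1 → 1; l=2 → 1; l=3 → 1; l=4 → 1; l=5 → 1.
Orbitals: 1 + 1 + 1 + 1 + 1 = 5. Each orbital carries two spin states, so 5 × 2 = 10 states.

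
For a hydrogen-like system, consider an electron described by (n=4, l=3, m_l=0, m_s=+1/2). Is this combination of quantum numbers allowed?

n = 4 is a positive integer. l = 3 satisfies 0 ≤ l ≤ n−1 = 3. m_l = 0 lies in the range −l … +l (here −3 … 3). m_s = +1/2 is one of ±1/2.
All four constraints are satisfied.

Valid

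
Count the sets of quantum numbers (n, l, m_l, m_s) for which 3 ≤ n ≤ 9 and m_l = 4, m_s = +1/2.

Go shell by shell, enumerating (l, m_l) with m_l = 4:
n=5 → 1; n=6 → 2; n=7 → 3; n=8 → 4; n=9 → 5.
Orbitals: 1 + 2 + 3 + 4 + 5 = 15. With m_s fixed to +1/2 there is one state per orbital, so 15 states.

15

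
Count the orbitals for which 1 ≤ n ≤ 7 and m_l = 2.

15

For each n in the range, tally the orbitals obeying m_l = 2:
n=3 → 1; n=4 → 2; n=5 → 3; n=6 → 4; n=7 → 5.
Total orbitals: 1 + 2 + 3 + 4 + 5 = 15.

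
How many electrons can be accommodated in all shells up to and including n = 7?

Total orbitals = 1² + 2² + 3² + 4² + 5² + 6² + 7² = 140. Doubling for spin gives 280 electrons.

280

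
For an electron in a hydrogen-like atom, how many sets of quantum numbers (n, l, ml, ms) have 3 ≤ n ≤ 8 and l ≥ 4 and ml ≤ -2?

Count contributing orbitals for each principal shell:
n=5 → 3; n=6 → 7; n=7 → 12; n=8 → 18.
Orbitals: 3 + 7 + 12 + 18 = 40. Including both spin states (ms = ±1/2) gives 2 × 40 = 80 states.

80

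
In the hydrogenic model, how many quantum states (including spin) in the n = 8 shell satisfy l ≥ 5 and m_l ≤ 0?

42

The n = 8 shell has l = 0 through 7; check each.
The (l, m_l) pairs meeting l ≥ 5 and m_l ≤ 0 give: l=5 → 6; l=6 → 7; l=7 → 8.
Orbitals: 6 + 7 + 8 = 21. Each orbital carries two spin states, so 21 × 2 = 42 states.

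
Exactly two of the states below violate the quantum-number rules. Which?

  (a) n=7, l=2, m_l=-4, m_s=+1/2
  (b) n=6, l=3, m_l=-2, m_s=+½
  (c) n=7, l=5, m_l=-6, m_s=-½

(a) has |m_l| = 4 > l = 2, violating −l ≤ m_l ≤ l.
(c) has |m_l| = 6 > l = 5, violating −l ≤ m_l ≤ l.
The remaining set (b) satisfies all four rules.

(a) and (c)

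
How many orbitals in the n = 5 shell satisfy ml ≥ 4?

The (l, ml) pairs meeting ml ≥ 4 give: l=4 → 1.
Total orbitals: 1.

1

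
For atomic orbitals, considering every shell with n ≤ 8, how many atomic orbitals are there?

Total orbitals = 1² + 2² + 3² + 4² + 5² + 6² + 7² + 8² = 204.

204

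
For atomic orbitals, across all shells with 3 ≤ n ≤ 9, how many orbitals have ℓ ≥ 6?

Per-shell orbital counts meeting the constraint:
n=7 → 13; n=8 → 28; n=9 → 45.
Total orbitals: 13 + 28 + 45 = 86.

86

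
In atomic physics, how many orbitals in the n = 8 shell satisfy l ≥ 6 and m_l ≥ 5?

Orbitals with l ≥ 6 and m_l ≥ 5, by l: l=6 → 2; l=7 → 3.
Total orbitals: 2 + 3 = 5.

5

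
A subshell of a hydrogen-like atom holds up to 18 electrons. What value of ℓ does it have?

ℓ = 4 (g)

2(2ℓ+1) = 18 ⇒ 2ℓ+1 = 9 ⇒ ℓ = 4.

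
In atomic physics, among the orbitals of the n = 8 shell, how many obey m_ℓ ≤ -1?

For n = 8, ℓ ranges over 0 … 7.
Contributions: ℓ=1 → 1; ℓ=2 → 2; ℓ=3 → 3; ℓ=4 → 4; ℓ=5 → 5; ℓ=6 → 6; ℓ=7 → 7.
Total orbitals: 1 + 2 + 3 + 4 + 5 + 6 + 7 = 28.

28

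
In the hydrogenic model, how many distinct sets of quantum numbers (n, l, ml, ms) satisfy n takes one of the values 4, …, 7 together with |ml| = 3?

40

Work shell by shell — for each n, count the (l, ml) pairs that satisfy |ml| = 3:
n=4 → 2; n=5 → 4; n=6 → 6; n=7 → 8.
Orbitals: 2 + 4 + 6 + 8 = 20. Including both spin states (ms = ±1/2) gives 2 × 20 = 40 states.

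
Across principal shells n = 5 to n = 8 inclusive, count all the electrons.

Shell n has n² orbitals: 5²=25 + 6²=36 + 7²=49 + 8²=64 = 174 orbitals.
Two spin states per orbital: 2 × 174 = 348 electrons.

348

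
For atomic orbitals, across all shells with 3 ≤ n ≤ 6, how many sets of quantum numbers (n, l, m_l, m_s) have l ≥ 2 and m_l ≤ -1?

60

Per-shell orbital counts meeting the constraint:
n=3 → 2; n=4 → 5; n=5 → 9; n=6 → 14.
Orbitals: 2 + 5 + 9 + 14 = 30. Including both spin states (m_s = ±1/2) gives 2 × 30 = 60 states.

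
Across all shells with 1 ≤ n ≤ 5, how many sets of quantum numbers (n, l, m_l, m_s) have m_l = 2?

12

Treat each shell separately and count matching orbitals:
n=3 → 1; n=4 → 2; n=5 → 3.
Orbitals: 1 + 2 + 3 = 6. Including both spin states (m_s = ±1/2) gives 2 × 6 = 12 states.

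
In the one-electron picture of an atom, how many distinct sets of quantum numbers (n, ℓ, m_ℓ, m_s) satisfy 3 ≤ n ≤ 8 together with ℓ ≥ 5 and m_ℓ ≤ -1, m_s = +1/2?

34

Per-shell orbital counts meeting the constraint:
n=6 → 5; n=7 → 11; n=8 → 18.
Orbitals: 5 + 11 + 18 = 34. With m_s fixed to +1/2 there is one state per orbital, so 34 states.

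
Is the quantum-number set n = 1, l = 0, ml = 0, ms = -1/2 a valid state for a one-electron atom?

n = 1 is a positive integer. l = 0 satisfies 0 ≤ l ≤ n−1 = 0. ml = 0 lies in the range −l … +l (here 0). ms = -1/2 is one of ±1/2.
All four constraints are satisfied.

Allowed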